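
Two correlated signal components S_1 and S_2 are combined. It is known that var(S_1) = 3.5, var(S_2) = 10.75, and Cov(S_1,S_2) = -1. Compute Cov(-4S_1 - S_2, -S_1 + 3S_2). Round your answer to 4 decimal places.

Cov(-4S_1 - S_2, -S_1 + 3S_2) = (-4)(-1)var(S_1) + (-1)(3)var(S_2) + [(-4)(3) + (-1)(-1)]Cov(S_1,S_2)
= 4·3.5 + -3·10.75 + -11·-1 = -7.25

-7.2500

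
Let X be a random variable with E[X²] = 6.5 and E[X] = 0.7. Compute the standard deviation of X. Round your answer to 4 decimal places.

Var(X) = 6.5 − (0.7)² = 6.01
sd(X) = √6.01 ≈ 2.4515

2.4515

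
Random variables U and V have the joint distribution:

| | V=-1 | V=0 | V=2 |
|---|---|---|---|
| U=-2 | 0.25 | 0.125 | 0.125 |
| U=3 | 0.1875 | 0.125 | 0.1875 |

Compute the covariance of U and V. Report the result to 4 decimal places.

E[U] = 0.5,  E[V] = 0.1875
E[UV] = 0.5625
Cov(U,V) = E[UV] − E[U]E[V] = 0.5625 − (0.5)(0.1875) = 0.46875

0.4688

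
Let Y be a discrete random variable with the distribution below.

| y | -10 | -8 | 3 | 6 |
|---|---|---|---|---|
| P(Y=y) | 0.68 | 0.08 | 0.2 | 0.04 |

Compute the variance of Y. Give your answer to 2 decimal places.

E[Y] = (-10)(0.68) + (-8)(0.08) + (3)(0.2) + (6)(0.04) = -6.6
E[Y²] = (-10)²(0.68) + (-8)²(0.08) + (3)²(0.2) + (6)²(0.04) = 76.36
V(Y) = E[Y²] − (E[Y])² = 76.36 − (-6.6)² = 32.8

32.80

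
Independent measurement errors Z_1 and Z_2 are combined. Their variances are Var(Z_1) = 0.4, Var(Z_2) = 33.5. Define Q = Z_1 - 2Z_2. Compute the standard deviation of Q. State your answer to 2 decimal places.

By independence, Var(Q) = (1)²Var(Z_1) + (-2)²Var(Z_2)
= (1)²·0.4 + (-2)²·33.5 = 134.4
sd(Q) = √134.4 ≈ 11.59

11.59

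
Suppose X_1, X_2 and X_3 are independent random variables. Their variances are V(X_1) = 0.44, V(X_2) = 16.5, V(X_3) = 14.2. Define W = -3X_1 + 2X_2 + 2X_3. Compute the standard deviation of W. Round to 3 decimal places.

By independence, V(W) = (-3)²V(X_1) + (2)²V(X_2) + (2)²V(X_3)
= (-3)²·0.44 + (2)²·16.5 + (2)²·14.2 = 126.76
SD(W) = √126.76 ≈ 11.259

11.259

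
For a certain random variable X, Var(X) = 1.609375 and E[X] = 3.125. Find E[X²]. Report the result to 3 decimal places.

11.375

E[X²] = Var(X) + (E[X])² = 1.609375 + (3.125)² = 11.375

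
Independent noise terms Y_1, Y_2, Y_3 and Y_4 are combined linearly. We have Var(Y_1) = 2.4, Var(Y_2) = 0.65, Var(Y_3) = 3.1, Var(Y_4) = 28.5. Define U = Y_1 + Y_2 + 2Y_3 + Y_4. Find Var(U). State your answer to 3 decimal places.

By independence, Var(U) = (1)²Var(Y_1) + (1)²Var(Y_2) + (2)²Var(Y_3) + (1)²Var(Y_4)
= (1)²·2.4 + (1)²·0.65 + (2)²·3.1 + (1)²·28.5 = 43.95

43.950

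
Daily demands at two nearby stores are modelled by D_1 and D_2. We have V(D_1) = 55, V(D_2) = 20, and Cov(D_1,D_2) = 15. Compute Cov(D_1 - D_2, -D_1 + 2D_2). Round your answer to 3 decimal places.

Cov(D_1 - D_2, -D_1 + 2D_2) = (1)(-1)V(D_1) + (-1)(2)V(D_2) + [(1)(2) + (-1)(-1)]Cov(D_1,D_2)
= -1·55 + -2·20 + 3·15 = -50

-50.000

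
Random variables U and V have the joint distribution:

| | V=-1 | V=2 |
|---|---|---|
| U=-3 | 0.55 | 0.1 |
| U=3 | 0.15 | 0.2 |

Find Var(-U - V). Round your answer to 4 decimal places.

E[U] = -0.9,  E[V] = -0.1,  E[UV] = 1.8
Var(U) = 9 − (-0.9)² = 8.19;  Var(V) = 1.9 − (-0.1)² = 1.89
cov(U,V) = 1.8 − (-0.9)(-0.1) = 1.71
Var(-U - V) = (-1)²·8.19 + (-1)²·1.89 + 2·(-1)·(-1)·1.71 = 13.5

13.5000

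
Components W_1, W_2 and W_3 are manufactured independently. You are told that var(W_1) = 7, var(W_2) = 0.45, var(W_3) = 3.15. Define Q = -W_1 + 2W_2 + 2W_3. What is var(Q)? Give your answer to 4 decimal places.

By independence, var(Q) = (-1)²var(W_1) + (2)²var(W_2) + (2)²var(W_3)
= (-1)²·7 + (2)²·0.45 + (2)²·3.15 = 21.4

21.4000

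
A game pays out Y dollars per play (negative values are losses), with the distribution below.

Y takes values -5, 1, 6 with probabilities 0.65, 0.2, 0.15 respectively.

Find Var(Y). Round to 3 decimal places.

17.228

E[Y] = (-5)(0.65) + (1)(0.2) + (6)(0.15) = -2.15
E[Y²] = (-5)²(0.65) + (1)²(0.2) + (6)²(0.15) = 21.85
Var(Y) = E[Y²] − (E[Y])² = 21.85 − (-2.15)² = 17.2275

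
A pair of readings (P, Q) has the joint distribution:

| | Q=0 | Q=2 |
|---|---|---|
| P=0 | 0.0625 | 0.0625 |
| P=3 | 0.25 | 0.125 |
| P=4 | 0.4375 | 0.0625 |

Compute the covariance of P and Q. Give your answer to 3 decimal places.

-0.313

E[P] = 3.125,  E[Q] = 0.5
E[PQ] = 1.25
Cov(P,Q) = E[PQ] − E[P]E[Q] = 1.25 − (3.125)(0.5) = -0.3125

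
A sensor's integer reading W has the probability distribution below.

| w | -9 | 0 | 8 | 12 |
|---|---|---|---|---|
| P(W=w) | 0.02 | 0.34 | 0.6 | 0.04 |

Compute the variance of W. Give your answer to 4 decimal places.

19.7700

E[W] = (-9)(0.02) + (0)(0.34) + (8)(0.6) + (12)(0.04) = 5.1
E[W²] = (-9)²(0.02) + (0)²(0.34) + (8)²(0.6) + (12)²(0.04) = 45.78
Var(W) = E[W²] − (E[W])² = 45.78 − (5.1)² = 19.77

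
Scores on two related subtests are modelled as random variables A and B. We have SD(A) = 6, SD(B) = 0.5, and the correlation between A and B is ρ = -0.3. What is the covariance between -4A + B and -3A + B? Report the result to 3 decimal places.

438.550

var(A) = (6)² = 36;  var(B) = (0.5)² = 0.25
Cov(A,B) = ρ·SD(A)·SD(B) = -0.3·6·0.5 = -0.9
Cov(-4A + B, -3A + B) = (-4)(-3)var(A) + (1)(1)var(B) + [(-4)(1) + (1)(-3)]Cov(A,B)
= 12·36 + 1·0.25 + -7·-0.9 = 438.55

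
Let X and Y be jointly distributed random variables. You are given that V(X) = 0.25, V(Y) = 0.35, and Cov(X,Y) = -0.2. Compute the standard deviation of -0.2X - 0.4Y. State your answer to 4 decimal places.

V(-0.2X - 0.4Y) = (-0.2)²·V(X) + (-0.4)²·V(Y) + 2·(-0.2)·(-0.4)·Cov(X,Y)
= 0.04·0.25 + 0.16·0.35 + 0.16·-0.2 = 0.034
sd(-0.2X - 0.4Y) = √0.034 ≈ 0.1844

0.1844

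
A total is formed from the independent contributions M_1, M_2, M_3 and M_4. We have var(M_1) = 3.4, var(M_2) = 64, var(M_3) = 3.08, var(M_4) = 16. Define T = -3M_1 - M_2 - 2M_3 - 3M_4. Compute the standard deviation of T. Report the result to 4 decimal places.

By independence, var(T) = (-3)²var(M_1) + (-1)²var(M_2) + (-2)²var(M_3) + (-3)²var(M_4)
= (-3)²·3.4 + (-1)²·64 + (-2)²·3.08 + (-3)²·16 = 250.92
σ(T) = √250.92 ≈ 15.8405

15.8405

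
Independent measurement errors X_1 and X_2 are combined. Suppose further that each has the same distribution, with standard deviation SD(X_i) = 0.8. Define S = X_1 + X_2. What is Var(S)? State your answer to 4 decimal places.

1.2800

Var(X_i) = (0.8)² = 0.64
By independence, Var(S) = (1)²Var(X_1) + (1)²Var(X_2)
= (1)²·0.64 + (1)²·0.64 = 1.28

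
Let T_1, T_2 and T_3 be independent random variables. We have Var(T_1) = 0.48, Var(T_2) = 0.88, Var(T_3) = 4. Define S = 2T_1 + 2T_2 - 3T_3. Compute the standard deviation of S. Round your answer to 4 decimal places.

By independence, Var(S) = (2)²Var(T_1) + (2)²Var(T_2) + (-3)²Var(T_3)
= (2)²·0.48 + (2)²·0.88 + (-3)²·4 = 41.44
σ(S) = √41.44 ≈ 6.4374

6.4374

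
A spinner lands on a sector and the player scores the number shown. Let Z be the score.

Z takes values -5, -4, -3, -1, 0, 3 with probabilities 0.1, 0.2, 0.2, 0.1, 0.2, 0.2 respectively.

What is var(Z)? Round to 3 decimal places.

E[Z] = (-5)(0.1) + (-4)(0.2) + (-3)(0.2) + (-1)(0.1) + (0)(0.2) + (3)(0.2) = -1.4
E[Z²] = (-5)²(0.1) + (-4)²(0.2) + (-3)²(0.2) + (-1)²(0.1) + (0)²(0.2) + (3)²(0.2) = 9.4
var(Z) = E[Z²] − (E[Z])² = 9.4 − (-1.4)² = 7.44

7.440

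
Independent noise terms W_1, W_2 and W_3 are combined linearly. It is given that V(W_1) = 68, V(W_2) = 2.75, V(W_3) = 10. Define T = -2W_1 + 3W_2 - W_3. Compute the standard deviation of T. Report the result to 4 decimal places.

By independence, V(T) = (-2)²V(W_1) + (3)²V(W_2) + (-1)²V(W_3)
= (-2)²·68 + (3)²·2.75 + (-1)²·10 = 306.75
sd(T) = √306.75 ≈ 17.5143

17.5143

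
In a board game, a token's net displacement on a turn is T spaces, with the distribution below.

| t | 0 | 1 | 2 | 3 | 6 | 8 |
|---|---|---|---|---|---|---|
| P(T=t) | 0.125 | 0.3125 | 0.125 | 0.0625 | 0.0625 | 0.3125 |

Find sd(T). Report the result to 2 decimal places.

3.24

E[T] = (0)(0.125) + (1)(0.3125) + (2)(0.125) + (3)(0.0625) + (6)(0.0625) + (8)(0.3125) = 3.625
E[T²] = (0)²(0.125) + (1)²(0.3125) + (2)²(0.125) + (3)²(0.0625) + (6)²(0.0625) + (8)²(0.3125) = 23.625
Var(T) = E[T²] − (E[T])² = 23.625 − (3.625)² = 10.484375
sd(T) = √10.484375 ≈ 3.24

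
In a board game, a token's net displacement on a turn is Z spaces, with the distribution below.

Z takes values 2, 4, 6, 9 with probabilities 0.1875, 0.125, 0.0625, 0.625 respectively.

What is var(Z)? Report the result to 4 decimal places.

8.3594

E[Z] = (2)(0.1875) + (4)(0.125) + (6)(0.0625) + (9)(0.625) = 6.875
E[Z²] = (2)²(0.1875) + (4)²(0.125) + (6)²(0.0625) + (9)²(0.625) = 55.625
var(Z) = E[Z²] − (E[Z])² = 55.625 − (6.875)² = 8.359375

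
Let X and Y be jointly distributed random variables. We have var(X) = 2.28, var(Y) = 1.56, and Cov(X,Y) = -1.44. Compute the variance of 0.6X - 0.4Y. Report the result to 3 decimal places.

var(0.6X - 0.4Y) = (0.6)²·var(X) + (-0.4)²·var(Y) + 2·(0.6)·(-0.4)·Cov(X,Y)
= 0.36·2.28 + 0.16·1.56 + -0.48·-1.44 = 1.7616

1.762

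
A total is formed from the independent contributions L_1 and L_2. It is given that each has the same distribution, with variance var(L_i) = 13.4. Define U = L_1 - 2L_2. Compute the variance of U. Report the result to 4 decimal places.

By independence, var(U) = (1)²var(L_1) + (-2)²var(L_2)
= (1)²·13.4 + (-2)²·13.4 = 67

67.0000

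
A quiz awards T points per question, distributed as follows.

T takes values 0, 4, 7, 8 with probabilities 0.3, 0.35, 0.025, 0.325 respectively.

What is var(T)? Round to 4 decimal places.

E[T] = (0)(0.3) + (4)(0.35) + (7)(0.025) + (8)(0.325) = 4.175
E[T²] = (0)²(0.3) + (4)²(0.35) + (7)²(0.025) + (8)²(0.325) = 27.625
var(T) = E[T²] − (E[T])² = 27.625 − (4.175)² = 10.194375

10.1944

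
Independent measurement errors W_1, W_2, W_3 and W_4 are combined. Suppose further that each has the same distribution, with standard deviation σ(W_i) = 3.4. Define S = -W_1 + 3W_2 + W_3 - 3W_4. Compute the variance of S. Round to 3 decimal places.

231.200

var(W_i) = (3.4)² = 11.56
By independence, var(S) = (-1)²var(W_1) + (3)²var(W_2) + (1)²var(W_3) + (-3)²var(W_4)
= (-1)²·11.56 + (3)²·11.56 + (1)²·11.56 + (-3)²·11.56 = 231.2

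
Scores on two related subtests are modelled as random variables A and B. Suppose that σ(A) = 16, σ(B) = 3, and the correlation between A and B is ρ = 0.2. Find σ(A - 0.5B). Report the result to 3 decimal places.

Var(A) = (16)² = 256;  Var(B) = (3)² = 9
cov(A,B) = ρ·σ(A)·σ(B) = 0.2·16·3 = 9.6
Var(A - 0.5B) = (1)²·Var(A) + (-0.5)²·Var(B) + 2·(1)·(-0.5)·cov(A,B)
= 1·256 + 0.25·9 + -1·9.6 = 248.65
σ(A - 0.5B) = √248.65 ≈ 15.769

15.769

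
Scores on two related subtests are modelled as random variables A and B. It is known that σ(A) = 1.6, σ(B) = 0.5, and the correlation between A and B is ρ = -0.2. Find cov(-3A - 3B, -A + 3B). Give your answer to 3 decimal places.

Var(A) = (1.6)² = 2.56;  Var(B) = (0.5)² = 0.25
cov(A,B) = ρ·σ(A)·σ(B) = -0.2·1.6·0.5 = -0.16
cov(-3A - 3B, -A + 3B) = (-3)(-1)Var(A) + (-3)(3)Var(B) + [(-3)(3) + (-3)(-1)]cov(A,B)
= 3·2.56 + -9·0.25 + -6·-0.16 = 6.39

6.390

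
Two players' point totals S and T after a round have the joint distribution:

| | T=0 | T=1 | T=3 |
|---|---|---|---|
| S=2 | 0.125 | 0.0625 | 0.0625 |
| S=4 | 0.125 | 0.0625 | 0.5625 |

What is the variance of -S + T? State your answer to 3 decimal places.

E[S] = 3.5,  E[T] = 2,  E[ST] = 7.5
Var(S) = 13 − (3.5)² = 0.75;  Var(T) = 5.75 − (2)² = 1.75
cov(S,T) = 7.5 − (3.5)(2) = 0.5
Var(-S + T) = (-1)²·0.75 + (1)²·1.75 + 2·(-1)·(1)·0.5 = 1.5

1.500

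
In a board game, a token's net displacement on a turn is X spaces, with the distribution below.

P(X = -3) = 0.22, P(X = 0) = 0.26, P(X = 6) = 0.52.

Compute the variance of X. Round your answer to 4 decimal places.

14.6484

E[X] = (-3)(0.22) + (0)(0.26) + (6)(0.52) = 2.46
E[X²] = (-3)²(0.22) + (0)²(0.26) + (6)²(0.52) = 20.7
Var(X) = E[X²] − (E[X])² = 20.7 − (2.46)² = 14.6484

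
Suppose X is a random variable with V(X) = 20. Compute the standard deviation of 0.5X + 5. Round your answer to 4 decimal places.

V(0.5X + 5) = (0.5)²·20 = 5
SD(0.5X + 5) = √5 ≈ 2.2361

2.2361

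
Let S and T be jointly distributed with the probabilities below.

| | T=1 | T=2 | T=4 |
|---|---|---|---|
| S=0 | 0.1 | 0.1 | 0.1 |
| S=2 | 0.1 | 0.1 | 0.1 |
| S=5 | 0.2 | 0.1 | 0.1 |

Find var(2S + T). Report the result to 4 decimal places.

18.0400

E[S] = 2.6,  E[T] = 2.2,  E[ST] = 5.4
var(S) = 11.2 − (2.6)² = 4.44;  var(T) = 6.4 − (2.2)² = 1.56
cov(S,T) = 5.4 − (2.6)(2.2) = -0.32
var(2S + T) = (2)²·4.44 + (1)²·1.56 + 2·(2)·(1)·-0.32 = 18.04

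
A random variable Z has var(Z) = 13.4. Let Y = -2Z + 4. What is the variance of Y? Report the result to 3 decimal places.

53.600

var(-2Z + 4) = (-2)²·var(Z) = 4·13.4 = 53.6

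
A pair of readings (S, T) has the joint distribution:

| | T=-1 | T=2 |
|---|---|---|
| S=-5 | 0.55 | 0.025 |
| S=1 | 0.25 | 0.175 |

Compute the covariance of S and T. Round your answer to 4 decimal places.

E[S] = -2.45,  E[T] = -0.4
E[ST] = 2.6
Cov(S,T) = E[ST] − E[S]E[T] = 2.6 − (-2.45)(-0.4) = 1.62

1.6200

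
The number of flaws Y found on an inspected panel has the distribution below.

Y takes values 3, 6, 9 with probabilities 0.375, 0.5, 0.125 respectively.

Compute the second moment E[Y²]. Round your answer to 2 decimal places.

31.50

E[Y²] = (3)²(0.375) + (6)²(0.5) + (9)²(0.125) = 31.5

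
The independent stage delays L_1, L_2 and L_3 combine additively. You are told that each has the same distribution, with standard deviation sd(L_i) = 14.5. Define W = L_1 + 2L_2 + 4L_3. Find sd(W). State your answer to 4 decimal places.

V(L_i) = (14.5)² = 210.25
By independence, V(W) = (1)²V(L_1) + (2)²V(L_2) + (4)²V(L_3)
= (1)²·210.25 + (2)²·210.25 + (4)²·210.25 = 4415.25
sd(W) = √4415.25 ≈ 66.4473

66.4473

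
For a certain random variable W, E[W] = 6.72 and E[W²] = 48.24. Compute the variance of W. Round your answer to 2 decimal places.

Var(W) = 48.24 − (6.72)² = 3.0816

3.08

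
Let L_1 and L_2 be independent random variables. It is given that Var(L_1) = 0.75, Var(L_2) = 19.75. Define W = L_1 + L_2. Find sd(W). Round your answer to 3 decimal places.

By independence, Var(W) = (1)²Var(L_1) + (1)²Var(L_2)
= (1)²·0.75 + (1)²·19.75 = 20.5
sd(W) = √20.5 ≈ 4.528

4.528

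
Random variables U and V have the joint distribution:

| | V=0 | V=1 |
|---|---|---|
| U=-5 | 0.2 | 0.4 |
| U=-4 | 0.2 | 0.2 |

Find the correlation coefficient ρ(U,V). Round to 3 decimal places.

E[U] = -4.6,  E[V] = 0.6
E[UV] = -2.8
Cov(U,V) = E[UV] − E[U]E[V] = -2.8 − (-4.6)(0.6) = -0.04
var(U) = 0.24,  var(V) = 0.24
ρ = -0.04 / √(0.24·0.24) ≈ -0.167

-0.167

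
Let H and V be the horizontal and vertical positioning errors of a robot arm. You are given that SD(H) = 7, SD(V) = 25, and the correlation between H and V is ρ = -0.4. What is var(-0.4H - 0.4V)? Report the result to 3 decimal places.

var(H) = (7)² = 49;  var(V) = (25)² = 625
Cov(H,V) = ρ·SD(H)·SD(V) = -0.4·7·25 = -70
var(-0.4H - 0.4V) = (-0.4)²·var(H) + (-0.4)²·var(V) + 2·(-0.4)·(-0.4)·Cov(H,V)
= 0.16·49 + 0.16·625 + 0.32·-70 = 85.44

85.440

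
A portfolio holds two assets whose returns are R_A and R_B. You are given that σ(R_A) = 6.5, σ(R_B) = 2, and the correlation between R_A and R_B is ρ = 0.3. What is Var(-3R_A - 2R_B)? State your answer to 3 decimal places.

443.050

Var(R_A) = (6.5)² = 42.25;  Var(R_B) = (2)² = 4
cov(R_A,R_B) = ρ·σ(R_A)·σ(R_B) = 0.3·6.5·2 = 3.9
Var(-3R_A - 2R_B) = (-3)²·Var(R_A) + (-2)²·Var(R_B) + 2·(-3)·(-2)·cov(R_A,R_B)
= 9·42.25 + 4·4 + 12·3.9 = 443.05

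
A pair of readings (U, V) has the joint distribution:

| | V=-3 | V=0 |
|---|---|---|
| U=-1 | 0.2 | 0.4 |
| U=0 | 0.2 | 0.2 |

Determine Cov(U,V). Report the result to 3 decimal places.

E[U] = -0.6,  E[V] = -1.2
E[UV] = 0.6
Cov(U,V) = E[UV] − E[U]E[V] = 0.6 − (-0.6)(-1.2) = -0.12

-0.120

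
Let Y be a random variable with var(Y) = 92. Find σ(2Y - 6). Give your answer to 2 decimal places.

var(2Y - 6) = (2)²·92 = 368
σ(2Y - 6) = √368 ≈ 19.18

19.18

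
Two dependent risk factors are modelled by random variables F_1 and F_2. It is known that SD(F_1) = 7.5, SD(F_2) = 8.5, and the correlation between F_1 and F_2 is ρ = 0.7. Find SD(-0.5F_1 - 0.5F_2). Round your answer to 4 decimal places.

V(F_1) = (7.5)² = 56.25;  V(F_2) = (8.5)² = 72.25
Cov(F_1,F_2) = ρ·SD(F_1)·SD(F_2) = 0.7·7.5·8.5 = 44.625
V(-0.5F_1 - 0.5F_2) = (-0.5)²·V(F_1) + (-0.5)²·V(F_2) + 2·(-0.5)·(-0.5)·Cov(F_1,F_2)
= 0.25·56.25 + 0.25·72.25 + 0.5·44.625 = 54.4375
SD(-0.5F_1 - 0.5F_2) = √54.4375 ≈ 7.3782

7.3782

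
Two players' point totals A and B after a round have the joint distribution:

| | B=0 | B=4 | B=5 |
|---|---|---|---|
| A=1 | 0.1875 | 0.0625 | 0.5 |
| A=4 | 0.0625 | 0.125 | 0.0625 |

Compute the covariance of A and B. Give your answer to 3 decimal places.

-0.234

E[A] = 1.75,  E[B] = 3.5625
E[AB] = 6
Cov(A,B) = E[AB] − E[A]E[B] = 6 − (1.75)(3.5625) = -0.234375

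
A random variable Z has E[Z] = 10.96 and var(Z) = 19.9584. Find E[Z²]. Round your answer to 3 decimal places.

140.080

E[Z²] = var(Z) + (E[Z])² = 19.9584 + (10.96)² = 140.08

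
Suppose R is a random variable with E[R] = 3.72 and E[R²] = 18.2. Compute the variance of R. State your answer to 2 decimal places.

V(R) = 18.2 − (3.72)² = 4.3616

4.36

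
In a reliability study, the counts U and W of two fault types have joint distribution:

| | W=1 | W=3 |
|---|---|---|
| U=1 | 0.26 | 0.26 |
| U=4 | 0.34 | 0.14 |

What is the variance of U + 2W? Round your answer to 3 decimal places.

4.838

E[U] = 2.44,  E[W] = 1.8,  E[UW] = 4.08
Var(U) = 8.2 − (2.44)² = 2.2464;  Var(W) = 4.2 − (1.8)² = 0.96
cov(U,W) = 4.08 − (2.44)(1.8) = -0.312
Var(U + 2W) = (1)²·2.2464 + (2)²·0.96 + 2·(1)·(2)·-0.312 = 4.8384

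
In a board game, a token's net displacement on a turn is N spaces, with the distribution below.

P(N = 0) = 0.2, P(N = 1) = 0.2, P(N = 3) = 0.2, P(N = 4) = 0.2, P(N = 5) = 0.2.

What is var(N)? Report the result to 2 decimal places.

3.44

E[N] = (0)(0.2) + (1)(0.2) + (3)(0.2) + (4)(0.2) + (5)(0.2) = 2.6
E[N²] = (0)²(0.2) + (1)²(0.2) + (3)²(0.2) + (4)²(0.2) + (5)²(0.2) = 10.2
var(N) = E[N²] − (E[N])² = 10.2 − (2.6)² = 3.44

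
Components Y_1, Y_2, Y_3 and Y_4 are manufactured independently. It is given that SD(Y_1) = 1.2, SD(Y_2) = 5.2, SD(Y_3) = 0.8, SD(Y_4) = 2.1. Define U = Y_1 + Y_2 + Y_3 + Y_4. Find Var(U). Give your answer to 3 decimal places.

Var(Y_1) = 1.44, Var(Y_2) = 27.04, Var(Y_3) = 0.64, Var(Y_4) = 4.41
By independence, Var(U) = (1)²Var(Y_1) + (1)²Var(Y_2) + (1)²Var(Y_3) + (1)²Var(Y_4)
= (1)²·1.44 + (1)²·27.04 + (1)²·0.64 + (1)²·4.41 = 33.53

33.530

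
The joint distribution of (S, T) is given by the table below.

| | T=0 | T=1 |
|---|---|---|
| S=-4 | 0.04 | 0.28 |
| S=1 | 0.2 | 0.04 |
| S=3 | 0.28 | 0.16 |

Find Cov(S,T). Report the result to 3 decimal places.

-0.734

E[S] = 0.28,  E[T] = 0.48
E[ST] = -0.6
Cov(S,T) = E[ST] − E[S]E[T] = -0.6 − (0.28)(0.48) = -0.7344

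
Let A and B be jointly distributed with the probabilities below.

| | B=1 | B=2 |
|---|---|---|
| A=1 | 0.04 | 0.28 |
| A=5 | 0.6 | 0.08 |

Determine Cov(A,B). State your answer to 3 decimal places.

E[A] = 3.72,  E[B] = 1.36
E[AB] = 4.4
Cov(A,B) = E[AB] − E[A]E[B] = 4.4 − (3.72)(1.36) = -0.6592

-0.659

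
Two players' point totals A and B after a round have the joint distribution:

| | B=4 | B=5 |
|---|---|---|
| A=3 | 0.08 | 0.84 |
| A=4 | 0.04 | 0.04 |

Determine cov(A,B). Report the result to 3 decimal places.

E[A] = 3.08,  E[B] = 4.88
E[AB] = 15
cov(A,B) = E[AB] − E[A]E[B] = 15 − (3.08)(4.88) = -0.0304

-0.030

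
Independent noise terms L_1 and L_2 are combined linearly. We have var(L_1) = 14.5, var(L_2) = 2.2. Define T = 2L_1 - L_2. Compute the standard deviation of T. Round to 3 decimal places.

By independence, var(T) = (2)²var(L_1) + (-1)²var(L_2)
= (2)²·14.5 + (-1)²·2.2 = 60.2
σ(T) = √60.2 ≈ 7.759

7.759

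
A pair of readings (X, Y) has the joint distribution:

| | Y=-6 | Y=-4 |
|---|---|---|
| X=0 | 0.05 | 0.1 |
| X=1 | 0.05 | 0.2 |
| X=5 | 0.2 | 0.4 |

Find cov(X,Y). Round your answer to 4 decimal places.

E[X] = 3.25,  E[Y] = -4.6
E[XY] = -15.1
cov(X,Y) = E[XY] − E[X]E[Y] = -15.1 − (3.25)(-4.6) = -0.15

-0.1500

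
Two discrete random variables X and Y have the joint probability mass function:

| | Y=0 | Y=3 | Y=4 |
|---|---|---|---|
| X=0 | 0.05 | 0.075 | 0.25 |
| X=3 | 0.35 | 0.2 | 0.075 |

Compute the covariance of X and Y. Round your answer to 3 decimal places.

-1.284

E[X] = 1.875,  E[Y] = 2.125
E[XY] = 2.7
Cov(X,Y) = E[XY] − E[X]E[Y] = 2.7 − (1.875)(2.125) = -1.284375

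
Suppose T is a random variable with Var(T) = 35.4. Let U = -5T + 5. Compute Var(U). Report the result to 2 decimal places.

Var(-5T + 5) = (-5)²·Var(T) = 25·35.4 = 885

885.00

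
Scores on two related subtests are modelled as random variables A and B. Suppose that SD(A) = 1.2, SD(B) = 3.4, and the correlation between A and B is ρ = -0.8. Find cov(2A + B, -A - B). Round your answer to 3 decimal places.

-4.648

Var(A) = (1.2)² = 1.44;  Var(B) = (3.4)² = 11.56
cov(A,B) = ρ·SD(A)·SD(B) = -0.8·1.2·3.4 = -3.264
cov(2A + B, -A - B) = (2)(-1)Var(A) + (1)(-1)Var(B) + [(2)(-1) + (1)(-1)]cov(A,B)
= -2·1.44 + -1·11.56 + -3·-3.264 = -4.648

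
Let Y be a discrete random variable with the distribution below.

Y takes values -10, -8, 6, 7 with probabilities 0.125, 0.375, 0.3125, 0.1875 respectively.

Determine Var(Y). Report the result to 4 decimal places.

E[Y] = (-10)(0.125) + (-8)(0.375) + (6)(0.3125) + (7)(0.1875) = -1.0625
E[Y²] = (-10)²(0.125) + (-8)²(0.375) + (6)²(0.3125) + (7)²(0.1875) = 56.9375
Var(Y) = E[Y²] − (E[Y])² = 56.9375 − (-1.0625)² = 55.80859375

55.8086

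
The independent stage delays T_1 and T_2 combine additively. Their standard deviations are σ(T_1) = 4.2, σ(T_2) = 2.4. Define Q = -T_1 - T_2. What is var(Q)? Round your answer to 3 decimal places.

var(T_1) = 17.64, var(T_2) = 5.76
By independence, var(Q) = (-1)²var(T_1) + (-1)²var(T_2)
= (-1)²·17.64 + (-1)²·5.76 = 23.4

23.400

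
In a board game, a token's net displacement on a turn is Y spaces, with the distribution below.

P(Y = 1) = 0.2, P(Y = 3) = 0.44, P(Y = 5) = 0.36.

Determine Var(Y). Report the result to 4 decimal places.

E[Y] = (1)(0.2) + (3)(0.44) + (5)(0.36) = 3.32
E[Y²] = (1)²(0.2) + (3)²(0.44) + (5)²(0.36) = 13.16
Var(Y) = E[Y²] − (E[Y])² = 13.16 − (3.32)² = 2.1376

2.1376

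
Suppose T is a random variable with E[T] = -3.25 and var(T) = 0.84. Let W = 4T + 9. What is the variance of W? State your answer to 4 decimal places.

13.4400

var(4T + 9) = (4)²·var(T) = 16·0.84 = 13.44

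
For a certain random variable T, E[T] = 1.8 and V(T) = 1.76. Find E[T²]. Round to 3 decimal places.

5.000

E[T²] = V(T) + (E[T])² = 1.76 + (1.8)² = 5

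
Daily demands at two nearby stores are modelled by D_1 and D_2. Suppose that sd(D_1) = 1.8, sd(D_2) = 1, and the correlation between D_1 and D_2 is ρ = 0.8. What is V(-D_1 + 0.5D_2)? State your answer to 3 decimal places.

2.050

V(D_1) = (1.8)² = 3.24;  V(D_2) = (1)² = 1
Cov(D_1,D_2) = ρ·sd(D_1)·sd(D_2) = 0.8·1.8·1 = 1.44
V(-D_1 + 0.5D_2) = (-1)²·V(D_1) + (0.5)²·V(D_2) + 2·(-1)·(0.5)·Cov(D_1,D_2)
= 1·3.24 + 0.25·1 + -1·1.44 = 2.05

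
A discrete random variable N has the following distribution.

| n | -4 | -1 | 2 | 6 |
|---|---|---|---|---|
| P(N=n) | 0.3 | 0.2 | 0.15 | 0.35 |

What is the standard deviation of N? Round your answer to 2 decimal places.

4.15

E[N] = (-4)(0.3) + (-1)(0.2) + (2)(0.15) + (6)(0.35) = 1
E[N²] = (-4)²(0.3) + (-1)²(0.2) + (2)²(0.15) + (6)²(0.35) = 18.2
V(N) = E[N²] − (E[N])² = 18.2 − (1)² = 17.2
sd(N) = √17.2 ≈ 4.15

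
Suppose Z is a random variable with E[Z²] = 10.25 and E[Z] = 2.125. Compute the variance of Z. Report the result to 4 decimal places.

V(Z) = 10.25 − (2.125)² = 5.734375

5.7344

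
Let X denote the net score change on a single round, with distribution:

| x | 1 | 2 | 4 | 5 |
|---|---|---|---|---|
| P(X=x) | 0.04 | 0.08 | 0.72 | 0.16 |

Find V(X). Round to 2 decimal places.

0.83

E[X] = (1)(0.04) + (2)(0.08) + (4)(0.72) + (5)(0.16) = 3.88
E[X²] = (1)²(0.04) + (2)²(0.08) + (4)²(0.72) + (5)²(0.16) = 15.88
V(X) = E[X²] − (E[X])² = 15.88 − (3.88)² = 0.8256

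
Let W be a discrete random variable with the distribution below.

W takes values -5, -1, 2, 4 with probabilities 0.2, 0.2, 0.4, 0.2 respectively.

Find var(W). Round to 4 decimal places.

E[W] = (-5)(0.2) + (-1)(0.2) + (2)(0.4) + (4)(0.2) = 0.4
E[W²] = (-5)²(0.2) + (-1)²(0.2) + (2)²(0.4) + (4)²(0.2) = 10
var(W) = E[W²] − (E[W])² = 10 − (0.4)² = 9.84

9.8400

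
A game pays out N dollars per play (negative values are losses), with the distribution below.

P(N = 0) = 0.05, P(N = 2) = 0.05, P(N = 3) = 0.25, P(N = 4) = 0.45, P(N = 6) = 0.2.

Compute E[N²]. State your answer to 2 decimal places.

E[N²] = (0)²(0.05) + (2)²(0.05) + (3)²(0.25) + (4)²(0.45) + (6)²(0.2) = 16.85

16.85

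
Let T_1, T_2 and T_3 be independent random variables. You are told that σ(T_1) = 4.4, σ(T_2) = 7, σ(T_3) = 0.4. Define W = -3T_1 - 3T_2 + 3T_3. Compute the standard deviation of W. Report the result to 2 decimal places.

24.83

V(T_1) = 19.36, V(T_2) = 49, V(T_3) = 0.16
By independence, V(W) = (-3)²V(T_1) + (-3)²V(T_2) + (3)²V(T_3)
= (-3)²·19.36 + (-3)²·49 + (3)²·0.16 = 616.68
σ(W) = √616.68 ≈ 24.83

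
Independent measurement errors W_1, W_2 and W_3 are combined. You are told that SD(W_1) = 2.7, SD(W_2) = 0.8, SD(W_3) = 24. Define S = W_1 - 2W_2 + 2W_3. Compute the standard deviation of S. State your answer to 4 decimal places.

48.1025

V(W_1) = 7.29, V(W_2) = 0.64, V(W_3) = 576
By independence, V(S) = (1)²V(W_1) + (-2)²V(W_2) + (2)²V(W_3)
= (1)²·7.29 + (-2)²·0.64 + (2)²·576 = 2313.85
SD(S) = √2313.85 ≈ 48.1025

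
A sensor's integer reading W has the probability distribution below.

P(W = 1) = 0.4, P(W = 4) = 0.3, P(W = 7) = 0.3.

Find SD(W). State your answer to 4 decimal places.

2.4920

E[W] = (1)(0.4) + (4)(0.3) + (7)(0.3) = 3.7
E[W²] = (1)²(0.4) + (4)²(0.3) + (7)²(0.3) = 19.9
Var(W) = E[W²] − (E[W])² = 19.9 − (3.7)² = 6.21
SD(W) = √6.21 ≈ 2.4920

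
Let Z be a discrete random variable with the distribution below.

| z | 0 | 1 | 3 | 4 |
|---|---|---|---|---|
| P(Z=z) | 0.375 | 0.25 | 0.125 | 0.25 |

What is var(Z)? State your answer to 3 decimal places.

E[Z] = (0)(0.375) + (1)(0.25) + (3)(0.125) + (4)(0.25) = 1.625
E[Z²] = (0)²(0.375) + (1)²(0.25) + (3)²(0.125) + (4)²(0.25) = 5.375
var(Z) = E[Z²] − (E[Z])² = 5.375 − (1.625)² = 2.734375

2.734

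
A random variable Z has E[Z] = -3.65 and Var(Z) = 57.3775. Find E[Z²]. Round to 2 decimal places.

70.70

E[Z²] = Var(Z) + (E[Z])² = 57.3775 + (-3.65)² = 70.7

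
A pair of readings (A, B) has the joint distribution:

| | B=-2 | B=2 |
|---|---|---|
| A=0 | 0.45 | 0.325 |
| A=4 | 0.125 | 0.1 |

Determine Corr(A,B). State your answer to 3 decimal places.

E[A] = 0.9,  E[B] = -0.3
E[AB] = -0.2
Cov(A,B) = E[AB] − E[A]E[B] = -0.2 − (0.9)(-0.3) = 0.07
Var(A) = 2.79,  Var(B) = 3.91
ρ = 0.07 / √(2.79·3.91) ≈ 0.021

0.021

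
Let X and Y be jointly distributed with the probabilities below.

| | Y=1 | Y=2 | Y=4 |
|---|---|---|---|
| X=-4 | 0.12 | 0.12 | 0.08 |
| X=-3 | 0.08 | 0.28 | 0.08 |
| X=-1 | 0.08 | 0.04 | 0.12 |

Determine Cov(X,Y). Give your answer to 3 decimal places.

E[X] = -2.84,  E[Y] = 2.28
E[XY] = -6.24
Cov(X,Y) = E[XY] − E[X]E[Y] = -6.24 − (-2.84)(2.28) = 0.2352

0.235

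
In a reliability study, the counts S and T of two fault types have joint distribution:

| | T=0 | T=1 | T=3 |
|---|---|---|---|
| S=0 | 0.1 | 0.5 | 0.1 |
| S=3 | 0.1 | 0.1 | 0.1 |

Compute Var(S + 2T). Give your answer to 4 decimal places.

6.2100

E[S] = 0.9,  E[T] = 1.2,  E[ST] = 1.2
Var(S) = 2.7 − (0.9)² = 1.89;  Var(T) = 2.4 − (1.2)² = 0.96
Cov(S,T) = 1.2 − (0.9)(1.2) = 0.12
Var(S + 2T) = (1)²·1.89 + (2)²·0.96 + 2·(1)·(2)·0.12 = 6.21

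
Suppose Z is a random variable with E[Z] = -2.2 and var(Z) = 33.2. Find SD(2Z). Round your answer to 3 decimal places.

11.524

var(2Z) = (2)²·33.2 = 132.8
SD(2Z) = √132.8 ≈ 11.524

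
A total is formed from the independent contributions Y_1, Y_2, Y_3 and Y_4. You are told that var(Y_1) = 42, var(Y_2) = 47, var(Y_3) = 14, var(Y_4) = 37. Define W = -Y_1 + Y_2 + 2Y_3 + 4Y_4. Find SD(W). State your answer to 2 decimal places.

By independence, var(W) = (-1)²var(Y_1) + (1)²var(Y_2) + (2)²var(Y_3) + (4)²var(Y_4)
= (-1)²·42 + (1)²·47 + (2)²·14 + (4)²·37 = 737
SD(W) = √737 ≈ 27.15

27.15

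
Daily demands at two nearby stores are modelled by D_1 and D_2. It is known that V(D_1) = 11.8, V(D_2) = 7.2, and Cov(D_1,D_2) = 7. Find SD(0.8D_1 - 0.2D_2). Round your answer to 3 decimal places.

V(0.8D_1 - 0.2D_2) = (0.8)²·V(D_1) + (-0.2)²·V(D_2) + 2·(0.8)·(-0.2)·Cov(D_1,D_2)
= 0.64·11.8 + 0.04·7.2 + -0.32·7 = 5.6
SD(0.8D_1 - 0.2D_2) = √5.6 ≈ 2.366

2.366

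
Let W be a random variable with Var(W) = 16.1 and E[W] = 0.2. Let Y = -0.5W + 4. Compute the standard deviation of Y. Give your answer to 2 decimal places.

2.01

Var(-0.5W + 4) = (-0.5)²·16.1 = 4.025
σ(Y) = √4.025 ≈ 2.01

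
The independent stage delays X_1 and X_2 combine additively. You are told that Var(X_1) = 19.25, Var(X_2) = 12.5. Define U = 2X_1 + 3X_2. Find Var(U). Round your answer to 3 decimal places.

189.500

By independence, Var(U) = (2)²Var(X_1) + (3)²Var(X_2)
= (2)²·19.25 + (3)²·12.5 = 189.5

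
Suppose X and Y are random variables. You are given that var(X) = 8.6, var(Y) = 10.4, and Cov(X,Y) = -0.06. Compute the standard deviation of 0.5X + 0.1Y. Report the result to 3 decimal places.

var(0.5X + 0.1Y) = (0.5)²·var(X) + (0.1)²·var(Y) + 2·(0.5)·(0.1)·Cov(X,Y)
= 0.25·8.6 + 0.01·10.4 + 0.1·-0.06 = 2.248
sd(0.5X + 0.1Y) = √2.248 ≈ 1.499

1.499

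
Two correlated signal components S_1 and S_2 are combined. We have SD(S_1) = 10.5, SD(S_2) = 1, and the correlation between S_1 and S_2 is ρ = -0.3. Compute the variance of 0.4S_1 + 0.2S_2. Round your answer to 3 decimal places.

17.176

Var(S_1) = (10.5)² = 110.25;  Var(S_2) = (1)² = 1
Cov(S_1,S_2) = ρ·SD(S_1)·SD(S_2) = -0.3·10.5·1 = -3.15
Var(0.4S_1 + 0.2S_2) = (0.4)²·Var(S_1) + (0.2)²·Var(S_2) + 2·(0.4)·(0.2)·Cov(S_1,S_2)
= 0.16·110.25 + 0.04·1 + 0.16·-3.15 = 17.176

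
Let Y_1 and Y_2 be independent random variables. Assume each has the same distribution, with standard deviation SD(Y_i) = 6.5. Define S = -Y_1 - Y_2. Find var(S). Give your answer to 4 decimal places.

84.5000

var(Y_i) = (6.5)² = 42.25
By independence, var(S) = (-1)²var(Y_1) + (-1)²var(Y_2)
= (-1)²·42.25 + (-1)²·42.25 = 84.5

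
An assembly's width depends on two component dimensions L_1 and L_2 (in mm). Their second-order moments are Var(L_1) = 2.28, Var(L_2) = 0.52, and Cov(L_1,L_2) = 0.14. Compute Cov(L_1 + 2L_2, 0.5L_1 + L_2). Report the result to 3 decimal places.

Cov(L_1 + 2L_2, 0.5L_1 + L_2) = (1)(0.5)Var(L_1) + (2)(1)Var(L_2) + [(1)(1) + (2)(0.5)]Cov(L_1,L_2)
= 0.5·2.28 + 2·0.52 + 2·0.14 = 2.46

2.460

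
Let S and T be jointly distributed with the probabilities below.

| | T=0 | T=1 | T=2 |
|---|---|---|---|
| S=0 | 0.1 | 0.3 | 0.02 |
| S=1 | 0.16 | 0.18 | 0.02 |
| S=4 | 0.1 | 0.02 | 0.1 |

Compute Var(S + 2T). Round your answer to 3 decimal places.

E[S] = 1.24,  E[T] = 0.78,  E[ST] = 1.1
Var(S) = 3.88 − (1.24)² = 2.3424;  Var(T) = 1.06 − (0.78)² = 0.4516
cov(S,T) = 1.1 − (1.24)(0.78) = 0.1328
Var(S + 2T) = (1)²·2.3424 + (2)²·0.4516 + 2·(1)·(2)·0.1328 = 4.68

4.680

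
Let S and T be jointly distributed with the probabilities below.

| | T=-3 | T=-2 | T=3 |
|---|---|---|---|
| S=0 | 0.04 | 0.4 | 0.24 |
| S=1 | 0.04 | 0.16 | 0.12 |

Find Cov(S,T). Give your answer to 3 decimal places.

0.010

E[S] = 0.32,  E[T] = -0.28
E[ST] = -0.08
Cov(S,T) = E[ST] − E[S]E[T] = -0.08 − (0.32)(-0.28) = 0.0096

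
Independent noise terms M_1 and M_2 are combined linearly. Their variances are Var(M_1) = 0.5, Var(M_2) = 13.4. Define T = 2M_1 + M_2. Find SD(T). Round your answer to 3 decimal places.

3.924

By independence, Var(T) = (2)²Var(M_1) + (1)²Var(M_2)
= (2)²·0.5 + (1)²·13.4 = 15.4
SD(T) = √15.4 ≈ 3.924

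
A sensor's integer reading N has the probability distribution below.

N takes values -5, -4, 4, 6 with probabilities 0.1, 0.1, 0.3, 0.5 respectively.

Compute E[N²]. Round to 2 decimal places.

E[N²] = (-5)²(0.1) + (-4)²(0.1) + (4)²(0.3) + (6)²(0.5) = 26.9

26.90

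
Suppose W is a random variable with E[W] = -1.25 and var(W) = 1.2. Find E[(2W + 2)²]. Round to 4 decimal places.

5.0500

E[2W + 2] = 2·-1.25 + 2 = -0.5
var(2W + 2) = (2)²·1.2 = 4.8
E[(2W + 2)²] = var((2W + 2)) + (E[(2W + 2)])² = 4.8 + (-0.5)² = 5.05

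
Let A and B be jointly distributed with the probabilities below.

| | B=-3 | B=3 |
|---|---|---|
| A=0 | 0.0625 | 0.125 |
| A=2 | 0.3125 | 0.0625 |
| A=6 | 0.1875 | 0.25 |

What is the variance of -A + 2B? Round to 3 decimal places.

E[A] = 3.375,  E[B] = -0.375,  E[AB] = -0.375
Var(A) = 17.25 − (3.375)² = 5.859375;  Var(B) = 9 − (-0.375)² = 8.859375
Cov(A,B) = -0.375 − (3.375)(-0.375) = 0.890625
Var(-A + 2B) = (-1)²·5.859375 + (2)²·8.859375 + 2·(-1)·(2)·0.890625 = 37.734375

37.734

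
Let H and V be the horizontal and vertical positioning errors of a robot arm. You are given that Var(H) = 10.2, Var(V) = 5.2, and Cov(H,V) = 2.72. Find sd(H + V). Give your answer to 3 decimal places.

4.565

Var(H + V) = (1)²·Var(H) + (1)²·Var(V) + 2·(1)·(1)·Cov(H,V)
= 1·10.2 + 1·5.2 + 2·2.72 = 20.84
sd(H + V) = √20.84 ≈ 4.565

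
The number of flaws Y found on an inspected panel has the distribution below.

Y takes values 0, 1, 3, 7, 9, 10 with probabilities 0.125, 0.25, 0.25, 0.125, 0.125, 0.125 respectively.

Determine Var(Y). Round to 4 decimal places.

13.1875

E[Y] = (0)(0.125) + (1)(0.25) + (3)(0.25) + (7)(0.125) + (9)(0.125) + (10)(0.125) = 4.25
E[Y²] = (0)²(0.125) + (1)²(0.25) + (3)²(0.25) + (7)²(0.125) + (9)²(0.125) + (10)²(0.125) = 31.25
Var(Y) = E[Y²] − (E[Y])² = 31.25 − (4.25)² = 13.1875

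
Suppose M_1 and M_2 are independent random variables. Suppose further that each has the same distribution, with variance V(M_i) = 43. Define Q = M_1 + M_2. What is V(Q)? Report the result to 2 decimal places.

By independence, V(Q) = (1)²V(M_1) + (1)²V(M_2)
= (1)²·43 + (1)²·43 = 86

86.00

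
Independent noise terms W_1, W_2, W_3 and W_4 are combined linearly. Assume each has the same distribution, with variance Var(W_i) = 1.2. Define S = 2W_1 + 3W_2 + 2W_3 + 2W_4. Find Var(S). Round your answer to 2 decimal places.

By independence, Var(S) = (2)²Var(W_1) + (3)²Var(W_2) + (2)²Var(W_3) + (2)²Var(W_4)
= (2)²·1.2 + (3)²·1.2 + (2)²·1.2 + (2)²·1.2 = 25.2

25.20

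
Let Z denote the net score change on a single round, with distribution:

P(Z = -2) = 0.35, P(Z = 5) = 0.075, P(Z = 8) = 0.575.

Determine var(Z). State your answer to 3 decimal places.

21.799

E[Z] = (-2)(0.35) + (5)(0.075) + (8)(0.575) = 4.275
E[Z²] = (-2)²(0.35) + (5)²(0.075) + (8)²(0.575) = 40.075
var(Z) = E[Z²] − (E[Z])² = 40.075 − (4.275)² = 21.799375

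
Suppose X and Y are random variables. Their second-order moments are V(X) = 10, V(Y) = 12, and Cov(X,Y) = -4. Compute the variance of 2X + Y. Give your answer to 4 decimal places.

36.0000

V(2X + Y) = (2)²·V(X) + (1)²·V(Y) + 2·(2)·(1)·Cov(X,Y)
= 4·10 + 1·12 + 4·-4 = 36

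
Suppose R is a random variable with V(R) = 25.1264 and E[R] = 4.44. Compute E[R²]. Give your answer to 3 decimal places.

E[R²] = V(R) + (E[R])² = 25.1264 + (4.44)² = 44.84

44.840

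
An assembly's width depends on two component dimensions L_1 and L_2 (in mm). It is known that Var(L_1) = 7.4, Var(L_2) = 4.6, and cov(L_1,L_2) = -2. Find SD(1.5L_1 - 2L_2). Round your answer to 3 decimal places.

Var(1.5L_1 - 2L_2) = (1.5)²·Var(L_1) + (-2)²·Var(L_2) + 2·(1.5)·(-2)·cov(L_1,L_2)
= 2.25·7.4 + 4·4.6 + -6·-2 = 47.05
SD(1.5L_1 - 2L_2) = √47.05 ≈ 6.859

6.859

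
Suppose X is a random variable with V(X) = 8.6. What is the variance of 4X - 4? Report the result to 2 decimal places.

137.60

V(4X - 4) = (4)²·V(X) = 16·8.6 = 137.6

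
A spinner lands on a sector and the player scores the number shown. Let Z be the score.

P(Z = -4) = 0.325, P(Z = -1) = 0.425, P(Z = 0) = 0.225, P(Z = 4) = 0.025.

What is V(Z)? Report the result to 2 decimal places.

E[Z] = (-4)(0.325) + (-1)(0.425) + (0)(0.225) + (4)(0.025) = -1.625
E[Z²] = (-4)²(0.325) + (-1)²(0.425) + (0)²(0.225) + (4)²(0.025) = 6.025
V(Z) = E[Z²] − (E[Z])² = 6.025 − (-1.625)² = 3.384375

3.38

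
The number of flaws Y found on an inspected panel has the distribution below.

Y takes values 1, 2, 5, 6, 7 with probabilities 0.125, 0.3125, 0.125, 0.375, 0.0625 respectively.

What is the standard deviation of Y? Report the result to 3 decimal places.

2.135

E[Y] = (1)(0.125) + (2)(0.3125) + (5)(0.125) + (6)(0.375) + (7)(0.0625) = 4.0625
E[Y²] = (1)²(0.125) + (2)²(0.3125) + (5)²(0.125) + (6)²(0.375) + (7)²(0.0625) = 21.0625
Var(Y) = E[Y²] − (E[Y])² = 21.0625 − (4.0625)² = 4.55859375
σ(Y) = √4.55859375 ≈ 2.135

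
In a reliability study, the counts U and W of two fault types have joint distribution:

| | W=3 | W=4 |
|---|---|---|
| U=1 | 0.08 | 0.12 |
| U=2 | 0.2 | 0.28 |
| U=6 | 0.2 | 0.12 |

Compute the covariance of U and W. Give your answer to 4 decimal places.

E[U] = 3.08,  E[W] = 3.52
E[UW] = 10.64
Cov(U,W) = E[UW] − E[U]E[W] = 10.64 − (3.08)(3.52) = -0.2016

-0.2016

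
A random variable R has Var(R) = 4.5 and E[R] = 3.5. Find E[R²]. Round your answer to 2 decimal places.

16.75

E[R²] = Var(R) + (E[R])² = 4.5 + (3.5)² = 16.75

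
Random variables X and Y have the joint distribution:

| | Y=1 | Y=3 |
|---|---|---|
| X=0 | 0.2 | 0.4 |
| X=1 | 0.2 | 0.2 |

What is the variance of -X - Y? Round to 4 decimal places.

1.0400

E[X] = 0.4,  E[Y] = 2.2,  E[XY] = 0.8
V(X) = 0.4 − (0.4)² = 0.24;  V(Y) = 5.8 − (2.2)² = 0.96
cov(X,Y) = 0.8 − (0.4)(2.2) = -0.08
V(-X - Y) = (-1)²·0.24 + (-1)²·0.96 + 2·(-1)·(-1)·-0.08 = 1.04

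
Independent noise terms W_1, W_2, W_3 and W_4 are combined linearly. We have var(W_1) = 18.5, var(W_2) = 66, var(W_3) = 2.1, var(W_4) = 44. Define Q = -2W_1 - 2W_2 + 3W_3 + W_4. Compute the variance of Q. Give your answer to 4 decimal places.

400.9000

By independence, var(Q) = (-2)²var(W_1) + (-2)²var(W_2) + (3)²var(W_3) + (1)²var(W_4)
= (-2)²·18.5 + (-2)²·66 + (3)²·2.1 + (1)²·44 = 400.9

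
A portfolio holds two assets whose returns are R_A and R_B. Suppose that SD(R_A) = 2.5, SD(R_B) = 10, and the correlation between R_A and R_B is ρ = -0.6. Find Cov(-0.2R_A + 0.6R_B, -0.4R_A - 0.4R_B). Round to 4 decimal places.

var(R_A) = (2.5)² = 6.25;  var(R_B) = (10)² = 100
Cov(R_A,R_B) = ρ·SD(R_A)·SD(R_B) = -0.6·2.5·10 = -15
Cov(-0.2R_A + 0.6R_B, -0.4R_A - 0.4R_B) = (-0.2)(-0.4)var(R_A) + (0.6)(-0.4)var(R_B) + [(-0.2)(-0.4) + (0.6)(-0.4)]Cov(R_A,R_B)
= 0.08·6.25 + -0.24·100 + -0.16·-15 = -21.1

-21.1000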